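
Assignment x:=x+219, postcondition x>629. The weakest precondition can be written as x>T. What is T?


Formula: wp(x:=E, P) = P[E/x] (substitute E for x in postcondition)
Step 1: Postcondition: x>629
Step 2: Substitute x+219 for x: x+219>629
Step 3: Solve for x: x > 629-219 = 410

410


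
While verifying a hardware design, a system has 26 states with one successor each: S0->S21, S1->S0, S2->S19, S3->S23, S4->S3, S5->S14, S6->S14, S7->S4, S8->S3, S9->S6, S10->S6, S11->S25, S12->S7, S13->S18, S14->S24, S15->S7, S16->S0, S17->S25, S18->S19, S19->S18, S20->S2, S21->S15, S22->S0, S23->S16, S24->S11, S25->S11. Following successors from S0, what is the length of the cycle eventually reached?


Trace from S0 until a state repeats:
  S0 -> S21 -> S15 -> S7 -> S4 -> S3 -> S23 -> S16 -> S0
S0 first seen at step 0, revisited at step 8.
Cycle length = 8 - 0 = 8

8


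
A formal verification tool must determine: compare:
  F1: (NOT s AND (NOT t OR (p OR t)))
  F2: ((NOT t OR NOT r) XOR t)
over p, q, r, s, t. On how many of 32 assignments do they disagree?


F1 = (NOT s AND (NOT t OR (p OR t)))
F2 = ((NOT t OR NOT r) XOR t)
Evaluate both on each of 32 rows (bits = p,q,r,s,t):
  row 0 [00000]: F1=1 F2=1 -> 0
  row 1 [00001]: F1=1 F2=0 (differ) -> 1
  row 2 [00010]: F1=0 F2=1 (differ) -> 1
  row 3 [00011]: F1=0 F2=0 -> 0
  row 4 [00100]: F1=1 F2=1 -> 0
  row 5 [00101]: F1=1 F2=1 -> 0
  row 6 [00110]: F1=0 F2=1 (differ) -> 1
  row 7 [00111]: F1=0 F2=1 (differ) -> 1
  row 8 [01000]: F1=1 F2=1 -> 0
  row 9 [01001]: F1=1 F2=0 (differ) -> 1
  row 10 [01010]: F1=0 F2=1 (differ) -> 1
  row 11 [01011]: F1=0 F2=0 -> 0
  row 12 [01100]: F1=1 F2=1 -> 0
  row 13 [01101]: F1=1 F2=1 -> 0
  row 14 [01110]: F1=0 F2=1 (differ) -> 1
  row 15 [01111]: F1=0 F2=1 (differ) -> 1
  row 16 [10000]: F1=1 F2=1 -> 0
  row 17 [10001]: F1=1 F2=0 (differ) -> 1
  row 18 [10010]: F1=0 F2=1 (differ) -> 1
  row 19 [10011]: F1=0 F2=0 -> 0
  row 20 [10100]: F1=1 F2=1 -> 0
  row 21 [10101]: F1=1 F2=1 -> 0
  row 22 [10110]: F1=0 F2=1 (differ) -> 1
  row 23 [10111]: F1=0 F2=1 (differ) -> 1
  row 24 [11000]: F1=1 F2=1 -> 0
  row 25 [11001]: F1=1 F2=0 (differ) -> 1
  row 26 [11010]: F1=0 F2=1 (differ) -> 1
  row 27 [11011]: F1=0 F2=0 -> 0
  row 28 [11100]: F1=1 F2=1 -> 0
  row 29 [11101]: F1=1 F2=1 -> 0
  row 30 [11110]: F1=0 F2=1 (differ) -> 1
  row 31 [11111]: F1=0 F2=1 (differ) -> 1
Full result column, 8 rows per line (p,q fixed per line; r,s,t runs 000..111 left to right):
  rows 0-7 [p,q=00]: 01100011  (ones: 4)
  rows 8-15 [p,q=01]: 01100011  (ones: 4)
  rows 16-23 [p,q=10]: 01100011  (ones: 4)
  rows 24-31 [p,q=11]: 01100011  (ones: 4)
Disagreements = 4+4+4+4 = 16

16


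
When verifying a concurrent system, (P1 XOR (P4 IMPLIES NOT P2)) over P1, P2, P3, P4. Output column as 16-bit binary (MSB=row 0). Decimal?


Formula: (P1 XOR (P4 IMPLIES NOT P2)) over P1, P2, P3, P4 (16 rows)
Evaluate each row (bits = P1,P2,P3,P4, MSB first):
  row 0 [0000]: (0 XOR (0 IMPLIES NOT 0)) -> 1
  row 1 [0001]: (0 XOR (1 IMPLIES NOT 0)) -> 1
  row 2 [0010]: (0 XOR (0 IMPLIES NOT 0)) -> 1
  row 3 [0011]: (0 XOR (1 IMPLIES NOT 0)) -> 1
  row 4 [0100]: (0 XOR (0 IMPLIES NOT 1)) -> 1
  row 5 [0101]: (0 XOR (1 IMPLIES NOT 1)) -> 0
  row 6 [0110]: (0 XOR (0 IMPLIES NOT 1)) -> 1
  row 7 [0111]: (0 XOR (1 IMPLIES NOT 1)) -> 0
  row 8 [1000]: (1 XOR (0 IMPLIES NOT 0)) -> 0
  row 9 [1001]: (1 XOR (1 IMPLIES NOT 0)) -> 0
  row 10 [1010]: (1 XOR (0 IMPLIES NOT 0)) -> 0
  row 11 [1011]: (1 XOR (1 IMPLIES NOT 0)) -> 0
  row 12 [1100]: (1 XOR (0 IMPLIES NOT 1)) -> 0
  row 13 [1101]: (1 XOR (1 IMPLIES NOT 1)) -> 1
  row 14 [1110]: (1 XOR (0 IMPLIES NOT 1)) -> 0
  row 15 [1111]: (1 XOR (1 IMPLIES NOT 1)) -> 1
Full result column, 4 rows per line (P1,P2 fixed per line; P3,P4 runs 00..11 left to right):
  rows 0-3 [P1,P2=00]: 1111  = hex F
  rows 4-7 [P1,P2=01]: 1010  = hex A
  rows 8-11 [P1,P2=10]: 0000  = hex 0
  rows 12-15 [P1,P2=11]: 0101  = hex 5
Output column (row 0 .. row 15) = 1111101000000101
Output column grouped in 4s = 1111 1010 0000 0101 = 0xFA05
Convert to decimal digit by digit (value = value*16 + digit):
  F -> 15
  15*16 + 10 (A) = 250
  250*16 + 0 = 4000
  4000*16 + 5 = 64005
Decimal = 64005

64005


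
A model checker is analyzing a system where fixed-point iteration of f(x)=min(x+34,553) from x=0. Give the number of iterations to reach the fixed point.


Step 1: x=0, cap=553, increment=34
Step 2: x grows by 34 each step until capped at 553; fixed point is x=553
Step 3: iterations = ceil(553/34) = 17

17


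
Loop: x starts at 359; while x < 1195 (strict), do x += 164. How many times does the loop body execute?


Step 1: x goes from 359 toward 1195 by 164; the body runs while x<1195, so iterations = ceil((bound-start)/step)
Step 2: Distance=836
Step 3: ceil(836/164)=6

6


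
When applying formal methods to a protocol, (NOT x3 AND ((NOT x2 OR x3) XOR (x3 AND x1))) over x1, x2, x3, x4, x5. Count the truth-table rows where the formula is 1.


Formula: (NOT x3 AND ((NOT x2 OR x3) XOR (x3 AND x1))) over 5 vars (32 rows)
Evaluate each row (x1, x2, x3, x4, x5 as bits, MSB first):
  row 0 [00000]: (NOT 0 AND ((NOT 0 OR 0) XOR (0 AND 0))) -> 1
  row 1 [00001]: (NOT 0 AND ((NOT 0 OR 0) XOR (0 AND 0))) -> 1
  row 2 [00010]: (NOT 0 AND ((NOT 0 OR 0) XOR (0 AND 0))) -> 1
  row 3 [00011]: (NOT 0 AND ((NOT 0 OR 0) XOR (0 AND 0))) -> 1
  row 4 [00100]: (NOT 1 AND ((NOT 0 OR 1) XOR (1 AND 0))) -> 0
  row 5 [00101]: (NOT 1 AND ((NOT 0 OR 1) XOR (1 AND 0))) -> 0
  row 6 [00110]: (NOT 1 AND ((NOT 0 OR 1) XOR (1 AND 0))) -> 0
  row 7 [00111]: (NOT 1 AND ((NOT 0 OR 1) XOR (1 AND 0))) -> 0
  row 8 [01000]: (NOT 0 AND ((NOT 1 OR 0) XOR (0 AND 0))) -> 0
  row 9 [01001]: (NOT 0 AND ((NOT 1 OR 0) XOR (0 AND 0))) -> 0
  row 10 [01010]: (NOT 0 AND ((NOT 1 OR 0) XOR (0 AND 0))) -> 0
  row 11 [01011]: (NOT 0 AND ((NOT 1 OR 0) XOR (0 AND 0))) -> 0
  row 12 [01100]: (NOT 1 AND ((NOT 1 OR 1) XOR (1 AND 0))) -> 0
  row 13 [01101]: (NOT 1 AND ((NOT 1 OR 1) XOR (1 AND 0))) -> 0
  row 14 [01110]: (NOT 1 AND ((NOT 1 OR 1) XOR (1 AND 0))) -> 0
  row 15 [01111]: (NOT 1 AND ((NOT 1 OR 1) XOR (1 AND 0))) -> 0
  row 16 [10000]: (NOT 0 AND ((NOT 0 OR 0) XOR (0 AND 1))) -> 1
  row 17 [10001]: (NOT 0 AND ((NOT 0 OR 0) XOR (0 AND 1))) -> 1
  row 18 [10010]: (NOT 0 AND ((NOT 0 OR 0) XOR (0 AND 1))) -> 1
  row 19 [10011]: (NOT 0 AND ((NOT 0 OR 0) XOR (0 AND 1))) -> 1
  row 20 [10100]: (NOT 1 AND ((NOT 0 OR 1) XOR (1 AND 1))) -> 0
  row 21 [10101]: (NOT 1 AND ((NOT 0 OR 1) XOR (1 AND 1))) -> 0
  row 22 [10110]: (NOT 1 AND ((NOT 0 OR 1) XOR (1 AND 1))) -> 0
  row 23 [10111]: (NOT 1 AND ((NOT 0 OR 1) XOR (1 AND 1))) -> 0
  row 24 [11000]: (NOT 0 AND ((NOT 1 OR 0) XOR (0 AND 1))) -> 0
  row 25 [11001]: (NOT 0 AND ((NOT 1 OR 0) XOR (0 AND 1))) -> 0
  row 26 [11010]: (NOT 0 AND ((NOT 1 OR 0) XOR (0 AND 1))) -> 0
  row 27 [11011]: (NOT 0 AND ((NOT 1 OR 0) XOR (0 AND 1))) -> 0
  row 28 [11100]: (NOT 1 AND ((NOT 1 OR 1) XOR (1 AND 1))) -> 0
  row 29 [11101]: (NOT 1 AND ((NOT 1 OR 1) XOR (1 AND 1))) -> 0
  row 30 [11110]: (NOT 1 AND ((NOT 1 OR 1) XOR (1 AND 1))) -> 0
  row 31 [11111]: (NOT 1 AND ((NOT 1 OR 1) XOR (1 AND 1))) -> 0
Full result column, 8 rows per line (x1,x2 fixed per line; x3,x4,x5 runs 000..111 left to right):
  rows 0-7 [x1,x2=00]: 11110000  (ones: 4)
  rows 8-15 [x1,x2=01]: 00000000  (ones: 0)
  rows 16-23 [x1,x2=10]: 11110000  (ones: 4)
  rows 24-31 [x1,x2=11]: 00000000  (ones: 0)
Count of 1-rows = 4+0+4+0 = 8

8


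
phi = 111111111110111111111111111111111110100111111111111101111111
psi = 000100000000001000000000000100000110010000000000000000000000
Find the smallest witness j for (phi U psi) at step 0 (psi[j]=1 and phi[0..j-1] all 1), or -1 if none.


(phi U psi) at 0: need smallest j with psi[j]=1 and phi[i]=1 for all i in [0,j).
Scan from step 0:
  step 0: phi=1, psi=0 -> continue
  step 1: phi=1, psi=0 -> continue
  step 2: phi=1, psi=0 -> continue
  step 3: psi=1 and phi held for [0,3) -> witness found
Witness step = 3

3


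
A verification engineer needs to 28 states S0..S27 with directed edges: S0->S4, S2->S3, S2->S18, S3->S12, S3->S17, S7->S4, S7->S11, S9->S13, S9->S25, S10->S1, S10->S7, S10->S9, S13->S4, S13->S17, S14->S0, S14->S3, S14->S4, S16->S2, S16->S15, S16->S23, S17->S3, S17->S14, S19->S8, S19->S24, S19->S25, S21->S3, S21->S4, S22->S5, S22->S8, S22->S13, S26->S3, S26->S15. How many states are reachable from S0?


BFS from S0:
  layer 0: {S0}
  layer 1: {S4}
Reachable set: {S0, S4}
Count = 2

2


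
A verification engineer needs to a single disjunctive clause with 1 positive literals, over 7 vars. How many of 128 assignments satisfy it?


Step 1: Total=2^7=128
Step 2: Unsat when all 1 false: 2^6=64
Step 3: Sat=128-64=64

64


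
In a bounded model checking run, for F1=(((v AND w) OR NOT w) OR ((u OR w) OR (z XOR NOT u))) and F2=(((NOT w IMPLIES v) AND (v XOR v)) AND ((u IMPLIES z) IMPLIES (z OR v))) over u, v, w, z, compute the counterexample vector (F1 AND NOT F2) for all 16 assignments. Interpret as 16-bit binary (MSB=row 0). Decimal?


F1 = (((v AND w) OR NOT w) OR ((u OR w) OR (z XOR NOT u)))
F2 = (((NOT w IMPLIES v) AND (v XOR v)) AND ((u IMPLIES z) IMPLIES (z OR v)))
Counterexample to F1=>F2 is where F1=1 and F2=0.
Evaluate each row (bits = u,v,w,z, MSB first):
  row 0 [0000]: F1=1 F2=0 -> F1&~F2 -> 1
  row 1 [0001]: F1=1 F2=0 -> F1&~F2 -> 1
  row 2 [0010]: F1=1 F2=0 -> F1&~F2 -> 1
  row 3 [0011]: F1=1 F2=0 -> F1&~F2 -> 1
  row 4 [0100]: F1=1 F2=0 -> F1&~F2 -> 1
  row 5 [0101]: F1=1 F2=0 -> F1&~F2 -> 1
  row 6 [0110]: F1=1 F2=0 -> F1&~F2 -> 1
  row 7 [0111]: F1=1 F2=0 -> F1&~F2 -> 1
  row 8 [1000]: F1=1 F2=0 -> F1&~F2 -> 1
  row 9 [1001]: F1=1 F2=0 -> F1&~F2 -> 1
  row 10 [1010]: F1=1 F2=0 -> F1&~F2 -> 1
  row 11 [1011]: F1=1 F2=0 -> F1&~F2 -> 1
  row 12 [1100]: F1=1 F2=0 -> F1&~F2 -> 1
  row 13 [1101]: F1=1 F2=0 -> F1&~F2 -> 1
  row 14 [1110]: F1=1 F2=0 -> F1&~F2 -> 1
  row 15 [1111]: F1=1 F2=0 -> F1&~F2 -> 1
Full result column, 4 rows per line (u,v fixed per line; w,z runs 00..11 left to right):
  rows 0-3 [u,v=00]: 1111  = hex F
  rows 4-7 [u,v=01]: 1111  = hex F
  rows 8-11 [u,v=10]: 1111  = hex F
  rows 12-15 [u,v=11]: 1111  = hex F
Counterexample vector (row 0 .. row 15) = 1111111111111111
Output column grouped in 4s = 1111 1111 1111 1111 = 0xFFFF
Convert to decimal digit by digit (value = value*16 + digit):
  F -> 15
  15*16 + 15 (F) = 255
  255*16 + 15 (F) = 4095
  4095*16 + 15 (F) = 65535
Decimal = 65535

65535


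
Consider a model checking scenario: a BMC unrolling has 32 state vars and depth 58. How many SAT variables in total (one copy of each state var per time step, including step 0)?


BMC unrolls to depth k, creating one copy of each state var for steps 0..k.
Step count = 58 + 1 = 59 (steps 0 through 58)
Vars per step = 32
Total = 32 * 59 = 1888

1888


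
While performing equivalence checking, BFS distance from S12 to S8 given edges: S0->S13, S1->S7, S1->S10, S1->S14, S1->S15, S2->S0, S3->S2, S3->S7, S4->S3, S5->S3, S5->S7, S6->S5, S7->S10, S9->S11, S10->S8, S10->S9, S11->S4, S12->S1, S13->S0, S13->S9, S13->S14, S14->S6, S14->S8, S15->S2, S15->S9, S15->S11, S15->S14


BFS layer-by-layer from S12:
  dist 0: {S12}
  dist 1: {S1}
  dist 2: {S7, S10, S14, S15}
  dist 3: {S2, S6, S8, S9, S11}
  -> S8 reached at distance 3
Shortest path length = 3

3


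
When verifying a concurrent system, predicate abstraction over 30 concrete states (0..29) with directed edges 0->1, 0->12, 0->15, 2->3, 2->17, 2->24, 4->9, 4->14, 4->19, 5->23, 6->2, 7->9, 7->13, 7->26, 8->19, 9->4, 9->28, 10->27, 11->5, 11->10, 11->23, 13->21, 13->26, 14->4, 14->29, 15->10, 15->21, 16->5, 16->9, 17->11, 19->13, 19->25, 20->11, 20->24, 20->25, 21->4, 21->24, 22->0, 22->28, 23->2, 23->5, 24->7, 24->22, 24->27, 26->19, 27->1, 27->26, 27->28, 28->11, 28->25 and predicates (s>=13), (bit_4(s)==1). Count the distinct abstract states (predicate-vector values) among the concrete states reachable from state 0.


BFS from 0:
Concrete reachable: {0, 1, 2, 3, 4, 5, 7, 9, 10, 11, 12, 13, 14, 15, 17, 19, 21, 22, 23, 24, 25, 26, 27, 28, 29}
Abstract via predicates (s>=13), (bit_4(s)==1):
  (0,0) <- {0, 1, 2, 3, 4, 5, 7, 9, 10, 11, 12}
  (1,0) <- {13, 14, 15}
  (1,1) <- {17, 19, 21, 22, 23, 24, 25, 26, 27, 28, 29}
Distinct abstract states = 3

3


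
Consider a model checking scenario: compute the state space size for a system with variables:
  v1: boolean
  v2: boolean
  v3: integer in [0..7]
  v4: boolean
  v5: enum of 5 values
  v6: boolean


State space = product of domain sizes of all variables.
Domain sizes:
  v1 (boolean): 2
  v2 (boolean): 2
  v3 (integer in [0..7]): 8
  v4 (boolean): 2
  v5 (enum of 5 values): 5
  v6 (boolean): 2
Product = 2 * 2 * 8 * 2 * 5 * 2 = 640

640


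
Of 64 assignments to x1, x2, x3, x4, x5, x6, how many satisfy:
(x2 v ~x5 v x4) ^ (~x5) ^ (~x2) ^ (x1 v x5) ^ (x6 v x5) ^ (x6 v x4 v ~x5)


CNF with 6 clauses over 6 vars (64 assignments).
An assignment satisfies CNF iff every clause has >=1 true literal.
Check each row (bits = x1,x2,x3,x4,x5,x6; clause T/F shown):
  row 0 [000000]: clauses=TTTFFT -> 0
  row 1 [000001]: clauses=TTTFTT -> 0
  row 2 [000010]: clauses=FFTTTF -> 0
  row 3 [000011]: clauses=FFTTTT -> 0
  row 4 [000100]: clauses=TTTFFT -> 0
  (every remaining row is evaluated the same way; all 64 results are listed next)
Full result column, 8 rows per line (x1,x2,x3 fixed per line; x4,x5,x6 runs 000..111 left to right):
  rows 0-7 [x1,x2,x3=000]: 00000000  (ones: 0)
  rows 8-15 [x1,x2,x3=001]: 00000000  (ones: 0)
  rows 16-23 [x1,x2,x3=010]: 00000000  (ones: 0)
  rows 24-31 [x1,x2,x3=011]: 00000000  (ones: 0)
  rows 32-39 [x1,x2,x3=100]: 01000100  (ones: 2)
  rows 40-47 [x1,x2,x3=101]: 01000100  (ones: 2)
  rows 48-55 [x1,x2,x3=110]: 00000000  (ones: 0)
  rows 56-63 [x1,x2,x3=111]: 00000000  (ones: 0)
Satisfying assignments = 0+0+0+0+2+2+0+0 = 4

4


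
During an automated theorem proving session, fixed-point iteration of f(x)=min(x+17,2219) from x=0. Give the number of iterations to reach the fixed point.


Step 1: x=0, cap=2219, increment=17
Step 2: x grows by 17 each step until capped at 2219; fixed point is x=2219
Step 3: iterations = ceil(2219/17) = 131

131


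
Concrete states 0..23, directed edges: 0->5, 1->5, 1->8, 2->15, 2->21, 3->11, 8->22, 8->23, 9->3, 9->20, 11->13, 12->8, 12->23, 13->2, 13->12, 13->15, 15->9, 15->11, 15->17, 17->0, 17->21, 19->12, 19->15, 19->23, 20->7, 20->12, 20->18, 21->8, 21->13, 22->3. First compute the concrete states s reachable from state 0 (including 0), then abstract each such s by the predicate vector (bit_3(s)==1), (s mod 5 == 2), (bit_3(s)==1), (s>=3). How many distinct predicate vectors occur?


BFS from 0:
Concrete reachable: {0, 5}
Abstract via predicates (bit_3(s)==1), (s mod 5 == 2), (bit_3(s)==1), (s>=3):
  (0,0,0,0) <- {0}
  (0,0,0,1) <- {5}
Distinct abstract states = 2

2


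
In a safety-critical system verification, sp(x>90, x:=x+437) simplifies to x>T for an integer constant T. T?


Formula: sp(P, x:=E) = exists old_x. (x = E[old_x/x]) AND P[old_x/x] (old_x is the value of x before the assignment; eliminate old_x by solving x = E[old_x/x] for old_x)
Step 1: Precondition P: x>90, i.e. old_x > 90
Step 2: Assignment gives x = old_x + 437, so old_x = x - 437
Step 3: Substitute into P: x - 437 > 90
Step 4: Simplify: x > 90+437 = 527

527


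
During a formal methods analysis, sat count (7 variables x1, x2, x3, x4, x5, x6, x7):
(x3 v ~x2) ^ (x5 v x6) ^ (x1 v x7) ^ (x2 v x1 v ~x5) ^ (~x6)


CNF with 5 clauses over 7 vars (128 assignments).
An assignment satisfies CNF iff every clause has >=1 true literal.
Check each row (bits = x1,x2,x3,x4,x5,x6,x7; clause T/F shown):
  row 0 [0000000]: clauses=TFFTT -> 0
  row 1 [0000001]: clauses=TFTTT -> 0
  row 2 [0000010]: clauses=TTFTF -> 0
  row 3 [0000011]: clauses=TTTTF -> 0
  row 4 [0000100]: clauses=TTFFT -> 0
  (every remaining row is evaluated the same way; all 128 results are listed next)
Full result column, 8 rows per line (x1,x2,x3,x4 fixed per line; x5,x6,x7 runs 000..111 left to right):
  rows 0-7 [x1,x2,x3,x4=0000]: 00000000  (ones: 0)
  rows 8-15 [x1,x2,x3,x4=0001]: 00000000  (ones: 0)
  rows 16-23 [x1,x2,x3,x4=0010]: 00000000  (ones: 0)
  rows 24-31 [x1,x2,x3,x4=0011]: 00000000  (ones: 0)
  rows 32-39 [x1,x2,x3,x4=0100]: 00000000  (ones: 0)
  rows 40-47 [x1,x2,x3,x4=0101]: 00000000  (ones: 0)
  rows 48-55 [x1,x2,x3,x4=0110]: 00000100  (ones: 1)
  rows 56-63 [x1,x2,x3,x4=0111]: 00000100  (ones: 1)
  rows 64-71 [x1,x2,x3,x4=1000]: 00001100  (ones: 2)
  rows 72-79 [x1,x2,x3,x4=1001]: 00001100  (ones: 2)
  rows 80-87 [x1,x2,x3,x4=1010]: 00001100  (ones: 2)
  rows 88-95 [x1,x2,x3,x4=1011]: 00001100  (ones: 2)
  rows 96-103 [x1,x2,x3,x4=1100]: 00000000  (ones: 0)
  rows 104-111 [x1,x2,x3,x4=1101]: 00000000  (ones: 0)
  rows 112-119 [x1,x2,x3,x4=1110]: 00001100  (ones: 2)
  rows 120-127 [x1,x2,x3,x4=1111]: 00001100  (ones: 2)
Satisfying assignments = 0+0+0+0+0+0+1+1+2+2+2+2+0+0+2+2 = 14

14


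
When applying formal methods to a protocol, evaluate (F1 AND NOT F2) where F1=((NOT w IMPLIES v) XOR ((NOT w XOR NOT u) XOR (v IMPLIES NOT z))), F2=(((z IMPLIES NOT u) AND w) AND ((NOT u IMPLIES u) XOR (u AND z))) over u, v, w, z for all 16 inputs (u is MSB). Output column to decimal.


F1 = ((NOT w IMPLIES v) XOR ((NOT w XOR NOT u) XOR (v IMPLIES NOT z)))
F2 = (((z IMPLIES NOT u) AND w) AND ((NOT u IMPLIES u) XOR (u AND z)))
Counterexample to F1=>F2 is where F1=1 and F2=0.
Evaluate each row (bits = u,v,w,z, MSB first):
  row 0 [0000]: F1=1 F2=0 -> F1&~F2 -> 1
  row 1 [0001]: F1=1 F2=0 -> F1&~F2 -> 1
  row 2 [0010]: F1=1 F2=0 -> F1&~F2 -> 1
  row 3 [0011]: F1=1 F2=0 -> F1&~F2 -> 1
  row 4 [0100]: F1=0 F2=0 -> F1&~F2 -> 0
  row 5 [0101]: F1=1 F2=0 -> F1&~F2 -> 1
  row 6 [0110]: F1=1 F2=0 -> F1&~F2 -> 1
  row 7 [0111]: F1=0 F2=0 -> F1&~F2 -> 0
  row 8 [1000]: F1=0 F2=0 -> F1&~F2 -> 0
  row 9 [1001]: F1=0 F2=0 -> F1&~F2 -> 0
  row 10 [1010]: F1=0 F2=1 -> F1&~F2 -> 0
  row 11 [1011]: F1=0 F2=0 -> F1&~F2 -> 0
  row 12 [1100]: F1=1 F2=0 -> F1&~F2 -> 1
  row 13 [1101]: F1=0 F2=0 -> F1&~F2 -> 0
  row 14 [1110]: F1=0 F2=1 -> F1&~F2 -> 0
  row 15 [1111]: F1=1 F2=0 -> F1&~F2 -> 1
Full result column, 4 rows per line (u,v fixed per line; w,z runs 00..11 left to right):
  rows 0-3 [u,v=00]: 1111  = hex F
  rows 4-7 [u,v=01]: 0110  = hex 6
  rows 8-11 [u,v=10]: 0000  = hex 0
  rows 12-15 [u,v=11]: 1001  = hex 9
Counterexample vector (row 0 .. row 15) = 1111011000001001
Output column grouped in 4s = 1111 0110 0000 1001 = 0xF609
Convert to decimal digit by digit (value = value*16 + digit):
  F -> 15
  15*16 + 6 = 246
  246*16 + 0 = 3936
  3936*16 + 9 = 62985
Decimal = 62985

62985


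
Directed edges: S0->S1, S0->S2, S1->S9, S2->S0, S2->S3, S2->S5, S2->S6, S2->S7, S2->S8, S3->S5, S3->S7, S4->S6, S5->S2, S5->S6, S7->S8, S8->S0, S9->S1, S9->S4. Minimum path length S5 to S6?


BFS layer-by-layer from S5:
  dist 0: {S5}
  dist 1: {S2, S6}
  -> S6 reached at distance 1
Shortest path length = 1

1


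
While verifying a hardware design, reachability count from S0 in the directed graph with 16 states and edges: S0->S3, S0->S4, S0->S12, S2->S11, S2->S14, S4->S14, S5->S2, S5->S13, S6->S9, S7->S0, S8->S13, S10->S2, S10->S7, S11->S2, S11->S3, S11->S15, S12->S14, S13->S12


BFS from S0:
  layer 0: {S0}
  layer 1: {S3, S4, S12}
  layer 2: {S14}
Reachable set: {S0, S3, S4, S12, S14}
Count = 5

5


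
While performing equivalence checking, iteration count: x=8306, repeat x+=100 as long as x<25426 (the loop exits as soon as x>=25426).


Step 1: x goes from 8306 toward 25426 by 100; the body runs while x<25426, so iterations = ceil((bound-start)/step)
Step 2: Distance=17120
Step 3: ceil(17120/100)=172

172


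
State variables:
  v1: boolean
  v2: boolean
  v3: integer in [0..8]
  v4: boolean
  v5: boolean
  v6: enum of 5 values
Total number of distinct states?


State space = product of domain sizes of all variables.
Domain sizes:
  v1 (boolean): 2
  v2 (boolean): 2
  v3 (integer in [0..8]): 9
  v4 (boolean): 2
  v5 (boolean): 2
  v6 (enum of 5 values): 5
Product = 2 * 2 * 9 * 2 * 2 * 5 = 720

720


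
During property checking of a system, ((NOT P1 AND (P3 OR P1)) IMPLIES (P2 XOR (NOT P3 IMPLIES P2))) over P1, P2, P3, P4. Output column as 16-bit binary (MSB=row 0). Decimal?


Formula: ((NOT P1 AND (P3 OR P1)) IMPLIES (P2 XOR (NOT P3 IMPLIES P2))) over P1, P2, P3, P4 (16 rows)
Evaluate each row (bits = P1,P2,P3,P4, MSB first):
  row 0 [0000]: ((NOT 0 AND (0 OR 0)) IMPLIES (0 XOR (NOT 0 IMPLIES 0))) -> 1
  row 1 [0001]: ((NOT 0 AND (0 OR 0)) IMPLIES (0 XOR (NOT 0 IMPLIES 0))) -> 1
  row 2 [0010]: ((NOT 0 AND (1 OR 0)) IMPLIES (0 XOR (NOT 1 IMPLIES 0))) -> 1
  row 3 [0011]: ((NOT 0 AND (1 OR 0)) IMPLIES (0 XOR (NOT 1 IMPLIES 0))) -> 1
  row 4 [0100]: ((NOT 0 AND (0 OR 0)) IMPLIES (1 XOR (NOT 0 IMPLIES 1))) -> 1
  row 5 [0101]: ((NOT 0 AND (0 OR 0)) IMPLIES (1 XOR (NOT 0 IMPLIES 1))) -> 1
  row 6 [0110]: ((NOT 0 AND (1 OR 0)) IMPLIES (1 XOR (NOT 1 IMPLIES 1))) -> 0
  row 7 [0111]: ((NOT 0 AND (1 OR 0)) IMPLIES (1 XOR (NOT 1 IMPLIES 1))) -> 0
  row 8 [1000]: ((NOT 1 AND (0 OR 1)) IMPLIES (0 XOR (NOT 0 IMPLIES 0))) -> 1
  row 9 [1001]: ((NOT 1 AND (0 OR 1)) IMPLIES (0 XOR (NOT 0 IMPLIES 0))) -> 1
  row 10 [1010]: ((NOT 1 AND (1 OR 1)) IMPLIES (0 XOR (NOT 1 IMPLIES 0))) -> 1
  row 11 [1011]: ((NOT 1 AND (1 OR 1)) IMPLIES (0 XOR (NOT 1 IMPLIES 0))) -> 1
  row 12 [1100]: ((NOT 1 AND (0 OR 1)) IMPLIES (1 XOR (NOT 0 IMPLIES 1))) -> 1
  row 13 [1101]: ((NOT 1 AND (0 OR 1)) IMPLIES (1 XOR (NOT 0 IMPLIES 1))) -> 1
  row 14 [1110]: ((NOT 1 AND (1 OR 1)) IMPLIES (1 XOR (NOT 1 IMPLIES 1))) -> 1
  row 15 [1111]: ((NOT 1 AND (1 OR 1)) IMPLIES (1 XOR (NOT 1 IMPLIES 1))) -> 1
Full result column, 4 rows per line (P1,P2 fixed per line; P3,P4 runs 00..11 left to right):
  rows 0-3 [P1,P2=00]: 1111  = hex F
  rows 4-7 [P1,P2=01]: 1100  = hex C
  rows 8-11 [P1,P2=10]: 1111  = hex F
  rows 12-15 [P1,P2=11]: 1111  = hex F
Output column (row 0 .. row 15) = 1111110011111111
Output column grouped in 4s = 1111 1100 1111 1111 = 0xFCFF
Convert to decimal digit by digit (value = value*16 + digit):
  F -> 15
  15*16 + 12 (C) = 252
  252*16 + 15 (F) = 4047
  4047*16 + 15 (F) = 64767
Decimal = 64767

64767


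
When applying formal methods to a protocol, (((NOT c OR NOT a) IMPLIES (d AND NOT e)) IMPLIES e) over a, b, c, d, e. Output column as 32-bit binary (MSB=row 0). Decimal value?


Formula: (((NOT c OR NOT a) IMPLIES (d AND NOT e)) IMPLIES e) over a, b, c, d, e (32 rows)
Evaluate each row (bits = a,b,c,d,e, MSB first):
  row 0 [00000]: (((NOT 0 OR NOT 0) IMPLIES (0 AND NOT 0)) IMPLIES 0) -> 1
  row 1 [00001]: (((NOT 0 OR NOT 0) IMPLIES (0 AND NOT 1)) IMPLIES 1) -> 1
  row 2 [00010]: (((NOT 0 OR NOT 0) IMPLIES (1 AND NOT 0)) IMPLIES 0) -> 0
  row 3 [00011]: (((NOT 0 OR NOT 0) IMPLIES (1 AND NOT 1)) IMPLIES 1) -> 1
  row 4 [00100]: (((NOT 1 OR NOT 0) IMPLIES (0 AND NOT 0)) IMPLIES 0) -> 1
  row 5 [00101]: (((NOT 1 OR NOT 0) IMPLIES (0 AND NOT 1)) IMPLIES 1) -> 1
  row 6 [00110]: (((NOT 1 OR NOT 0) IMPLIES (1 AND NOT 0)) IMPLIES 0) -> 0
  row 7 [00111]: (((NOT 1 OR NOT 0) IMPLIES (1 AND NOT 1)) IMPLIES 1) -> 1
  row 8 [01000]: (((NOT 0 OR NOT 0) IMPLIES (0 AND NOT 0)) IMPLIES 0) -> 1
  row 9 [01001]: (((NOT 0 OR NOT 0) IMPLIES (0 AND NOT 1)) IMPLIES 1) -> 1
  row 10 [01010]: (((NOT 0 OR NOT 0) IMPLIES (1 AND NOT 0)) IMPLIES 0) -> 0
  row 11 [01011]: (((NOT 0 OR NOT 0) IMPLIES (1 AND NOT 1)) IMPLIES 1) -> 1
  row 12 [01100]: (((NOT 1 OR NOT 0) IMPLIES (0 AND NOT 0)) IMPLIES 0) -> 1
  row 13 [01101]: (((NOT 1 OR NOT 0) IMPLIES (0 AND NOT 1)) IMPLIES 1) -> 1
  row 14 [01110]: (((NOT 1 OR NOT 0) IMPLIES (1 AND NOT 0)) IMPLIES 0) -> 0
  row 15 [01111]: (((NOT 1 OR NOT 0) IMPLIES (1 AND NOT 1)) IMPLIES 1) -> 1
  row 16 [10000]: (((NOT 0 OR NOT 1) IMPLIES (0 AND NOT 0)) IMPLIES 0) -> 1
  row 17 [10001]: (((NOT 0 OR NOT 1) IMPLIES (0 AND NOT 1)) IMPLIES 1) -> 1
  row 18 [10010]: (((NOT 0 OR NOT 1) IMPLIES (1 AND NOT 0)) IMPLIES 0) -> 0
  row 19 [10011]: (((NOT 0 OR NOT 1) IMPLIES (1 AND NOT 1)) IMPLIES 1) -> 1
  row 20 [10100]: (((NOT 1 OR NOT 1) IMPLIES (0 AND NOT 0)) IMPLIES 0) -> 0
  row 21 [10101]: (((NOT 1 OR NOT 1) IMPLIES (0 AND NOT 1)) IMPLIES 1) -> 1
  row 22 [10110]: (((NOT 1 OR NOT 1) IMPLIES (1 AND NOT 0)) IMPLIES 0) -> 0
  row 23 [10111]: (((NOT 1 OR NOT 1) IMPLIES (1 AND NOT 1)) IMPLIES 1) -> 1
  row 24 [11000]: (((NOT 0 OR NOT 1) IMPLIES (0 AND NOT 0)) IMPLIES 0) -> 1
  row 25 [11001]: (((NOT 0 OR NOT 1) IMPLIES (0 AND NOT 1)) IMPLIES 1) -> 1
  row 26 [11010]: (((NOT 0 OR NOT 1) IMPLIES (1 AND NOT 0)) IMPLIES 0) -> 0
  row 27 [11011]: (((NOT 0 OR NOT 1) IMPLIES (1 AND NOT 1)) IMPLIES 1) -> 1
  row 28 [11100]: (((NOT 1 OR NOT 1) IMPLIES (0 AND NOT 0)) IMPLIES 0) -> 0
  row 29 [11101]: (((NOT 1 OR NOT 1) IMPLIES (0 AND NOT 1)) IMPLIES 1) -> 1
  row 30 [11110]: (((NOT 1 OR NOT 1) IMPLIES (1 AND NOT 0)) IMPLIES 0) -> 0
  row 31 [11111]: (((NOT 1 OR NOT 1) IMPLIES (1 AND NOT 1)) IMPLIES 1) -> 1
Full result column, 4 rows per line (a,b,c fixed per line; d,e runs 00..11 left to right):
  rows 0-3 [a,b,c=000]: 1101  = hex D
  rows 4-7 [a,b,c=001]: 1101  = hex D
  rows 8-11 [a,b,c=010]: 1101  = hex D
  rows 12-15 [a,b,c=011]: 1101  = hex D
  rows 16-19 [a,b,c=100]: 1101  = hex D
  rows 20-23 [a,b,c=101]: 0101  = hex 5
  rows 24-27 [a,b,c=110]: 1101  = hex D
  rows 28-31 [a,b,c=111]: 0101  = hex 5
Output column (row 0 .. row 31) = 11011101110111011101010111010101
Output column grouped in 4s = 1101 1101 1101 1101 1101 0101 1101 0101 = 0xDDDDD5D5
Convert to decimal digit by digit (value = value*16 + digit):
  D -> 13
  13*16 + 13 (D) = 221
  221*16 + 13 (D) = 3549
  3549*16 + 13 (D) = 56797
  56797*16 + 13 (D) = 908765
  908765*16 + 5 = 14540245
  14540245*16 + 13 (D) = 232643933
  232643933*16 + 5 = 3722302933
Decimal = 3722302933

3722302933


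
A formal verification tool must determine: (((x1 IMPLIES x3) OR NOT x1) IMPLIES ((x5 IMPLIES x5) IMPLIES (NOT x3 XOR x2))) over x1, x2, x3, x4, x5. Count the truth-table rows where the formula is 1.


Formula: (((x1 IMPLIES x3) OR NOT x1) IMPLIES ((x5 IMPLIES x5) IMPLIES (NOT x3 XOR x2))) over 5 vars (32 rows)
Evaluate each row (x1, x2, x3, x4, x5 as bits, MSB first):
  row 0 [00000]: (((0 IMPLIES 0) OR NOT 0) IMPLIES ((0 IMPLIES 0) IMPLIES (NOT 0 XOR 0))) -> 1
  row 1 [00001]: (((0 IMPLIES 0) OR NOT 0) IMPLIES ((1 IMPLIES 1) IMPLIES (NOT 0 XOR 0))) -> 1
  row 2 [00010]: (((0 IMPLIES 0) OR NOT 0) IMPLIES ((0 IMPLIES 0) IMPLIES (NOT 0 XOR 0))) -> 1
  row 3 [00011]: (((0 IMPLIES 0) OR NOT 0) IMPLIES ((1 IMPLIES 1) IMPLIES (NOT 0 XOR 0))) -> 1
  row 4 [00100]: (((0 IMPLIES 1) OR NOT 0) IMPLIES ((0 IMPLIES 0) IMPLIES (NOT 1 XOR 0))) -> 0
  row 5 [00101]: (((0 IMPLIES 1) OR NOT 0) IMPLIES ((1 IMPLIES 1) IMPLIES (NOT 1 XOR 0))) -> 0
  row 6 [00110]: (((0 IMPLIES 1) OR NOT 0) IMPLIES ((0 IMPLIES 0) IMPLIES (NOT 1 XOR 0))) -> 0
  row 7 [00111]: (((0 IMPLIES 1) OR NOT 0) IMPLIES ((1 IMPLIES 1) IMPLIES (NOT 1 XOR 0))) -> 0
  row 8 [01000]: (((0 IMPLIES 0) OR NOT 0) IMPLIES ((0 IMPLIES 0) IMPLIES (NOT 0 XOR 1))) -> 0
  row 9 [01001]: (((0 IMPLIES 0) OR NOT 0) IMPLIES ((1 IMPLIES 1) IMPLIES (NOT 0 XOR 1))) -> 0
  row 10 [01010]: (((0 IMPLIES 0) OR NOT 0) IMPLIES ((0 IMPLIES 0) IMPLIES (NOT 0 XOR 1))) -> 0
  row 11 [01011]: (((0 IMPLIES 0) OR NOT 0) IMPLIES ((1 IMPLIES 1) IMPLIES (NOT 0 XOR 1))) -> 0
  row 12 [01100]: (((0 IMPLIES 1) OR NOT 0) IMPLIES ((0 IMPLIES 0) IMPLIES (NOT 1 XOR 1))) -> 1
  row 13 [01101]: (((0 IMPLIES 1) OR NOT 0) IMPLIES ((1 IMPLIES 1) IMPLIES (NOT 1 XOR 1))) -> 1
  row 14 [01110]: (((0 IMPLIES 1) OR NOT 0) IMPLIES ((0 IMPLIES 0) IMPLIES (NOT 1 XOR 1))) -> 1
  row 15 [01111]: (((0 IMPLIES 1) OR NOT 0) IMPLIES ((1 IMPLIES 1) IMPLIES (NOT 1 XOR 1))) -> 1
  row 16 [10000]: (((1 IMPLIES 0) OR NOT 1) IMPLIES ((0 IMPLIES 0) IMPLIES (NOT 0 XOR 0))) -> 1
  row 17 [10001]: (((1 IMPLIES 0) OR NOT 1) IMPLIES ((1 IMPLIES 1) IMPLIES (NOT 0 XOR 0))) -> 1
  row 18 [10010]: (((1 IMPLIES 0) OR NOT 1) IMPLIES ((0 IMPLIES 0) IMPLIES (NOT 0 XOR 0))) -> 1
  row 19 [10011]: (((1 IMPLIES 0) OR NOT 1) IMPLIES ((1 IMPLIES 1) IMPLIES (NOT 0 XOR 0))) -> 1
  row 20 [10100]: (((1 IMPLIES 1) OR NOT 1) IMPLIES ((0 IMPLIES 0) IMPLIES (NOT 1 XOR 0))) -> 0
  row 21 [10101]: (((1 IMPLIES 1) OR NOT 1) IMPLIES ((1 IMPLIES 1) IMPLIES (NOT 1 XOR 0))) -> 0
  row 22 [10110]: (((1 IMPLIES 1) OR NOT 1) IMPLIES ((0 IMPLIES 0) IMPLIES (NOT 1 XOR 0))) -> 0
  row 23 [10111]: (((1 IMPLIES 1) OR NOT 1) IMPLIES ((1 IMPLIES 1) IMPLIES (NOT 1 XOR 0))) -> 0
  row 24 [11000]: (((1 IMPLIES 0) OR NOT 1) IMPLIES ((0 IMPLIES 0) IMPLIES (NOT 0 XOR 1))) -> 1
  row 25 [11001]: (((1 IMPLIES 0) OR NOT 1) IMPLIES ((1 IMPLIES 1) IMPLIES (NOT 0 XOR 1))) -> 1
  row 26 [11010]: (((1 IMPLIES 0) OR NOT 1) IMPLIES ((0 IMPLIES 0) IMPLIES (NOT 0 XOR 1))) -> 1
  row 27 [11011]: (((1 IMPLIES 0) OR NOT 1) IMPLIES ((1 IMPLIES 1) IMPLIES (NOT 0 XOR 1))) -> 1
  row 28 [11100]: (((1 IMPLIES 1) OR NOT 1) IMPLIES ((0 IMPLIES 0) IMPLIES (NOT 1 XOR 1))) -> 1
  row 29 [11101]: (((1 IMPLIES 1) OR NOT 1) IMPLIES ((1 IMPLIES 1) IMPLIES (NOT 1 XOR 1))) -> 1
  row 30 [11110]: (((1 IMPLIES 1) OR NOT 1) IMPLIES ((0 IMPLIES 0) IMPLIES (NOT 1 XOR 1))) -> 1
  row 31 [11111]: (((1 IMPLIES 1) OR NOT 1) IMPLIES ((1 IMPLIES 1) IMPLIES (NOT 1 XOR 1))) -> 1
Full result column, 8 rows per line (x1,x2 fixed per line; x3,x4,x5 runs 000..111 left to right):
  rows 0-7 [x1,x2=00]: 11110000  (ones: 4)
  rows 8-15 [x1,x2=01]: 00001111  (ones: 4)
  rows 16-23 [x1,x2=10]: 11110000  (ones: 4)
  rows 24-31 [x1,x2=11]: 11111111  (ones: 8)
Count of 1-rows = 4+4+4+8 = 20

20


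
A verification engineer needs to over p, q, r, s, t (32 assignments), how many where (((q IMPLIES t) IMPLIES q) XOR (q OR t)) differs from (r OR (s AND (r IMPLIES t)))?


F1 = (((q IMPLIES t) IMPLIES q) XOR (q OR t))
F2 = (r OR (s AND (r IMPLIES t)))
Evaluate both on each of 32 rows (bits = p,q,r,s,t):
  row 0 [00000]: F1=0 F2=0 -> 0
  row 1 [00001]: F1=1 F2=0 (differ) -> 1
  row 2 [00010]: F1=0 F2=1 (differ) -> 1
  row 3 [00011]: F1=1 F2=1 -> 0
  row 4 [00100]: F1=0 F2=1 (differ) -> 1
  row 5 [00101]: F1=1 F2=1 -> 0
  row 6 [00110]: F1=0 F2=1 (differ) -> 1
  row 7 [00111]: F1=1 F2=1 -> 0
  row 8 [01000]: F1=0 F2=0 -> 0
  row 9 [01001]: F1=0 F2=0 -> 0
  row 10 [01010]: F1=0 F2=1 (differ) -> 1
  row 11 [01011]: F1=0 F2=1 (differ) -> 1
  row 12 [01100]: F1=0 F2=1 (differ) -> 1
  row 13 [01101]: F1=0 F2=1 (differ) -> 1
  row 14 [01110]: F1=0 F2=1 (differ) -> 1
  row 15 [01111]: F1=0 F2=1 (differ) -> 1
  row 16 [10000]: F1=0 F2=0 -> 0
  row 17 [10001]: F1=1 F2=0 (differ) -> 1
  row 18 [10010]: F1=0 F2=1 (differ) -> 1
  row 19 [10011]: F1=1 F2=1 -> 0
  row 20 [10100]: F1=0 F2=1 (differ) -> 1
  row 21 [10101]: F1=1 F2=1 -> 0
  row 22 [10110]: F1=0 F2=1 (differ) -> 1
  row 23 [10111]: F1=1 F2=1 -> 0
  row 24 [11000]: F1=0 F2=0 -> 0
  row 25 [11001]: F1=0 F2=0 -> 0
  row 26 [11010]: F1=0 F2=1 (differ) -> 1
  row 27 [11011]: F1=0 F2=1 (differ) -> 1
  row 28 [11100]: F1=0 F2=1 (differ) -> 1
  row 29 [11101]: F1=0 F2=1 (differ) -> 1
  row 30 [11110]: F1=0 F2=1 (differ) -> 1
  row 31 [11111]: F1=0 F2=1 (differ) -> 1
Full result column, 8 rows per line (p,q fixed per line; r,s,t runs 000..111 left to right):
  rows 0-7 [p,q=00]: 01101010  (ones: 4)
  rows 8-15 [p,q=01]: 00111111  (ones: 6)
  rows 16-23 [p,q=10]: 01101010  (ones: 4)
  rows 24-31 [p,q=11]: 00111111  (ones: 6)
Disagreements = 4+6+4+6 = 20

20


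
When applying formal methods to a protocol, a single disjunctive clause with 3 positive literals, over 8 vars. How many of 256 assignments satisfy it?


Step 1: Total=2^8=256
Step 2: Unsat when all 3 false: 2^5=32
Step 3: Sat=256-32=224

224


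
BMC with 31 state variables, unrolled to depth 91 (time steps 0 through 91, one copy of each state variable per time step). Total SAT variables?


BMC unrolls to depth k, creating one copy of each state var for steps 0..k.
Step count = 91 + 1 = 92 (steps 0 through 91)
Vars per step = 31
Total = 31 * 92 = 2852

2852


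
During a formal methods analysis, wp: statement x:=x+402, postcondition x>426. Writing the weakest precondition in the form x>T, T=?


Formula: wp(x:=E, P) = P[E/x] (substitute E for x in postcondition)
Step 1: Postcondition: x>426
Step 2: Substitute x+402 for x: x+402>426
Step 3: Solve for x: x > 426-402 = 24

24


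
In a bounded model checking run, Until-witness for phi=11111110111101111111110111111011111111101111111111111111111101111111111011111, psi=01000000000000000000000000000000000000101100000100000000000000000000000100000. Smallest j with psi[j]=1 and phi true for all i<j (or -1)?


(phi U psi) at 0: need smallest j with psi[j]=1 and phi[i]=1 for all i in [0,j).
Scan from step 0:
  step 0: phi=1, psi=0 -> continue
  step 1: psi=1 and phi held for [0,1) -> witness found
Witness step = 1

1


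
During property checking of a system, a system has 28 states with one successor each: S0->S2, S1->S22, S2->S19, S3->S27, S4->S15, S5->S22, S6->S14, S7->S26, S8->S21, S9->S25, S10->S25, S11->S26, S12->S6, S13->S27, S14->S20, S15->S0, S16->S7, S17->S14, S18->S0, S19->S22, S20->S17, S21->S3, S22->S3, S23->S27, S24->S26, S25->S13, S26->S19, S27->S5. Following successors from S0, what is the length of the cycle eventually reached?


Trace from S0 until a state repeats:
  S0 -> S2 -> S19 -> S22 -> S3 -> S27 -> S5 -> S22
S22 first seen at step 3, revisited at step 7.
Cycle length = 7 - 3 = 4

4


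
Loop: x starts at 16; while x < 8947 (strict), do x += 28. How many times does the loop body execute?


Step 1: x goes from 16 toward 8947 by 28; the body runs while x<8947, so iterations = ceil((bound-start)/step)
Step 2: Distance=8931
Step 3: ceil(8931/28)=319

319


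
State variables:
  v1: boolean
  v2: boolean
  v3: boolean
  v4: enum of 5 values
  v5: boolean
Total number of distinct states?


State space = product of domain sizes of all variables.
Domain sizes:
  v1 (boolean): 2
  v2 (boolean): 2
  v3 (boolean): 2
  v4 (enum of 5 values): 5
  v5 (boolean): 2
Product = 2 * 2 * 2 * 5 * 2 = 80

80


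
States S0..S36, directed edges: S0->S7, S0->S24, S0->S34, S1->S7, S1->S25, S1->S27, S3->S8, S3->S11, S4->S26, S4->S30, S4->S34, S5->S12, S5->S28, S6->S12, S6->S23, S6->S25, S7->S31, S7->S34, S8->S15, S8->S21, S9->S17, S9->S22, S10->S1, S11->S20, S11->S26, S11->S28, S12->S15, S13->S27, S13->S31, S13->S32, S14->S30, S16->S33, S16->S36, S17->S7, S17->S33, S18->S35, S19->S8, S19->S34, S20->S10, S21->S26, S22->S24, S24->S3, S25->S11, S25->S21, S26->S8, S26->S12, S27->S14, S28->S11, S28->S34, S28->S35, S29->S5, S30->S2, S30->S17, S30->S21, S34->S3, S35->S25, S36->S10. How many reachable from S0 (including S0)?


BFS from S0:
  layer 0: {S0}
  layer 1: {S7, S24, S34}
  layer 2: {S3, S31}
  layer 3: {S8, S11}
  layer 4: {S15, S20, S21, S26, S28}
  layer 5: {S10, S12, S35}
  layer 6: {S1, S25}
  layer 7: {S27}
  layer 8: {S14}
  layer 9: {S30}
  layer 10: {S2, S17}
  layer 11: {S33}
Reachable set: {S0, S1, S2, S3, S7, S8, S10, S11, S12, S14, S15, S17, S20, S21, S24, S25, S26, S27, S28, S30, S31, S33, S34, S35}
Count = 24

24


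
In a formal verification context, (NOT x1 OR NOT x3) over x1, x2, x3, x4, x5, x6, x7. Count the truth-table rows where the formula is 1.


Formula: (NOT x1 OR NOT x3) over 7 vars (128 rows)
Evaluate each row (x1, x2, x3, x4, x5, x6, x7 as bits, MSB first):
  row 0 [0000000]: (NOT 0 OR NOT 0) -> 1
  row 1 [0000001]: (NOT 0 OR NOT 0) -> 1
  row 2 [0000010]: (NOT 0 OR NOT 0) -> 1
  row 3 [0000011]: (NOT 0 OR NOT 0) -> 1
  row 4 [0000100]: (NOT 0 OR NOT 0) -> 1
  (every remaining row is evaluated the same way; all 128 results are listed next)
Full result column, 8 rows per line (x1,x2,x3,x4 fixed per line; x5,x6,x7 runs 000..111 left to right):
  rows 0-7 [x1,x2,x3,x4=0000]: 11111111  (ones: 8)
  rows 8-15 [x1,x2,x3,x4=0001]: 11111111  (ones: 8)
  rows 16-23 [x1,x2,x3,x4=0010]: 11111111  (ones: 8)
  rows 24-31 [x1,x2,x3,x4=0011]: 11111111  (ones: 8)
  rows 32-39 [x1,x2,x3,x4=0100]: 11111111  (ones: 8)
  rows 40-47 [x1,x2,x3,x4=0101]: 11111111  (ones: 8)
  rows 48-55 [x1,x2,x3,x4=0110]: 11111111  (ones: 8)
  rows 56-63 [x1,x2,x3,x4=0111]: 11111111  (ones: 8)
  rows 64-71 [x1,x2,x3,x4=1000]: 11111111  (ones: 8)
  rows 72-79 [x1,x2,x3,x4=1001]: 11111111  (ones: 8)
  rows 80-87 [x1,x2,x3,x4=1010]: 00000000  (ones: 0)
  rows 88-95 [x1,x2,x3,x4=1011]: 00000000  (ones: 0)
  rows 96-103 [x1,x2,x3,x4=1100]: 11111111  (ones: 8)
  rows 104-111 [x1,x2,x3,x4=1101]: 11111111  (ones: 8)
  rows 112-119 [x1,x2,x3,x4=1110]: 00000000  (ones: 0)
  rows 120-127 [x1,x2,x3,x4=1111]: 00000000  (ones: 0)
Count of 1-rows = 8+8+8+8+8+8+8+8+8+8+0+0+8+8+0+0 = 96

96


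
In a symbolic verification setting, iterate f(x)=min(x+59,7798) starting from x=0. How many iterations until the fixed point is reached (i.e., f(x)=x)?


Step 1: x=0, cap=7798, increment=59
Step 2: x grows by 59 each step until capped at 7798; fixed point is x=7798
Step 3: iterations = ceil(7798/59) = 133

133


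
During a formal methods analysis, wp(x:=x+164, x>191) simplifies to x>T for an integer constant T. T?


Formula: wp(x:=E, P) = P[E/x] (substitute E for x in postcondition)
Step 1: Postcondition: x>191
Step 2: Substitute x+164 for x: x+164>191
Step 3: Solve for x: x > 191-164 = 27

27


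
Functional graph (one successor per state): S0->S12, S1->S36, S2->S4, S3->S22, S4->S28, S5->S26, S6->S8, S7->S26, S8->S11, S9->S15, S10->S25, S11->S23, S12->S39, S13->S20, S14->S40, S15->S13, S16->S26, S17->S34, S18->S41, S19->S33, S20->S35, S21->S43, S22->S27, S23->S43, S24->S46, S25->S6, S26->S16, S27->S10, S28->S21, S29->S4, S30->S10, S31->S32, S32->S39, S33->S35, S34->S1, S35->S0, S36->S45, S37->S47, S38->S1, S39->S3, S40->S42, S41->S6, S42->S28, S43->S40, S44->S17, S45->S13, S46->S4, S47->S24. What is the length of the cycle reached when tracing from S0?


Trace from S0 until a state repeats:
  S0 -> S12 -> S39 -> S3 -> S22 -> S27 -> S10 -> S25 -> S6 -> S8 -> S11 -> S23 -> S43 -> S40 -> S42 -> S28 -> S21 -> S43
S43 first seen at step 12, revisited at step 17.
Cycle length = 17 - 12 = 5

5


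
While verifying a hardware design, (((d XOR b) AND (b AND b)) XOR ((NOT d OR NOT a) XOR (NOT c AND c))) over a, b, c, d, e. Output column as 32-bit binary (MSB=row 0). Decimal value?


Formula: (((d XOR b) AND (b AND b)) XOR ((NOT d OR NOT a) XOR (NOT c AND c))) over a, b, c, d, e (32 rows)
Evaluate each row (bits = a,b,c,d,e, MSB first):
  row 0 [00000]: (((0 XOR 0) AND (0 AND 0)) XOR ((NOT 0 OR NOT 0) XOR (NOT 0 AND 0))) -> 1
  row 1 [00001]: (((0 XOR 0) AND (0 AND 0)) XOR ((NOT 0 OR NOT 0) XOR (NOT 0 AND 0))) -> 1
  row 2 [00010]: (((1 XOR 0) AND (0 AND 0)) XOR ((NOT 1 OR NOT 0) XOR (NOT 0 AND 0))) -> 1
  row 3 [00011]: (((1 XOR 0) AND (0 AND 0)) XOR ((NOT 1 OR NOT 0) XOR (NOT 0 AND 0))) -> 1
  row 4 [00100]: (((0 XOR 0) AND (0 AND 0)) XOR ((NOT 0 OR NOT 0) XOR (NOT 1 AND 1))) -> 1
  row 5 [00101]: (((0 XOR 0) AND (0 AND 0)) XOR ((NOT 0 OR NOT 0) XOR (NOT 1 AND 1))) -> 1
  row 6 [00110]: (((1 XOR 0) AND (0 AND 0)) XOR ((NOT 1 OR NOT 0) XOR (NOT 1 AND 1))) -> 1
  row 7 [00111]: (((1 XOR 0) AND (0 AND 0)) XOR ((NOT 1 OR NOT 0) XOR (NOT 1 AND 1))) -> 1
  row 8 [01000]: (((0 XOR 1) AND (1 AND 1)) XOR ((NOT 0 OR NOT 0) XOR (NOT 0 AND 0))) -> 0
  row 9 [01001]: (((0 XOR 1) AND (1 AND 1)) XOR ((NOT 0 OR NOT 0) XOR (NOT 0 AND 0))) -> 0
  row 10 [01010]: (((1 XOR 1) AND (1 AND 1)) XOR ((NOT 1 OR NOT 0) XOR (NOT 0 AND 0))) -> 1
  row 11 [01011]: (((1 XOR 1) AND (1 AND 1)) XOR ((NOT 1 OR NOT 0) XOR (NOT 0 AND 0))) -> 1
  row 12 [01100]: (((0 XOR 1) AND (1 AND 1)) XOR ((NOT 0 OR NOT 0) XOR (NOT 1 AND 1))) -> 0
  row 13 [01101]: (((0 XOR 1) AND (1 AND 1)) XOR ((NOT 0 OR NOT 0) XOR (NOT 1 AND 1))) -> 0
  row 14 [01110]: (((1 XOR 1) AND (1 AND 1)) XOR ((NOT 1 OR NOT 0) XOR (NOT 1 AND 1))) -> 1
  row 15 [01111]: (((1 XOR 1) AND (1 AND 1)) XOR ((NOT 1 OR NOT 0) XOR (NOT 1 AND 1))) -> 1
  row 16 [10000]: (((0 XOR 0) AND (0 AND 0)) XOR ((NOT 0 OR NOT 1) XOR (NOT 0 AND 0))) -> 1
  row 17 [10001]: (((0 XOR 0) AND (0 AND 0)) XOR ((NOT 0 OR NOT 1) XOR (NOT 0 AND 0))) -> 1
  row 18 [10010]: (((1 XOR 0) AND (0 AND 0)) XOR ((NOT 1 OR NOT 1) XOR (NOT 0 AND 0))) -> 0
  row 19 [10011]: (((1 XOR 0) AND (0 AND 0)) XOR ((NOT 1 OR NOT 1) XOR (NOT 0 AND 0))) -> 0
  row 20 [10100]: (((0 XOR 0) AND (0 AND 0)) XOR ((NOT 0 OR NOT 1) XOR (NOT 1 AND 1))) -> 1
  row 21 [10101]: (((0 XOR 0) AND (0 AND 0)) XOR ((NOT 0 OR NOT 1) XOR (NOT 1 AND 1))) -> 1
  row 22 [10110]: (((1 XOR 0) AND (0 AND 0)) XOR ((NOT 1 OR NOT 1) XOR (NOT 1 AND 1))) -> 0
  row 23 [10111]: (((1 XOR 0) AND (0 AND 0)) XOR ((NOT 1 OR NOT 1) XOR (NOT 1 AND 1))) -> 0
  row 24 [11000]: (((0 XOR 1) AND (1 AND 1)) XOR ((NOT 0 OR NOT 1) XOR (NOT 0 AND 0))) -> 0
  row 25 [11001]: (((0 XOR 1) AND (1 AND 1)) XOR ((NOT 0 OR NOT 1) XOR (NOT 0 AND 0))) -> 0
  row 26 [11010]: (((1 XOR 1) AND (1 AND 1)) XOR ((NOT 1 OR NOT 1) XOR (NOT 0 AND 0))) -> 0
  row 27 [11011]: (((1 XOR 1) AND (1 AND 1)) XOR ((NOT 1 OR NOT 1) XOR (NOT 0 AND 0))) -> 0
  row 28 [11100]: (((0 XOR 1) AND (1 AND 1)) XOR ((NOT 0 OR NOT 1) XOR (NOT 1 AND 1))) -> 0
  row 29 [11101]: (((0 XOR 1) AND (1 AND 1)) XOR ((NOT 0 OR NOT 1) XOR (NOT 1 AND 1))) -> 0
  row 30 [11110]: (((1 XOR 1) AND (1 AND 1)) XOR ((NOT 1 OR NOT 1) XOR (NOT 1 AND 1))) -> 0
  row 31 [11111]: (((1 XOR 1) AND (1 AND 1)) XOR ((NOT 1 OR NOT 1) XOR (NOT 1 AND 1))) -> 0
Full result column, 4 rows per line (a,b,c fixed per line; d,e runs 00..11 left to right):
  rows 0-3 [a,b,c=000]: 1111  = hex F
  rows 4-7 [a,b,c=001]: 1111  = hex F
  rows 8-11 [a,b,c=010]: 0011  = hex 3
  rows 12-15 [a,b,c=011]: 0011  = hex 3
  rows 16-19 [a,b,c=100]: 1100  = hex C
  rows 20-23 [a,b,c=101]: 1100  = hex C
  rows 24-27 [a,b,c=110]: 0000  = hex 0
  rows 28-31 [a,b,c=111]: 0000  = hex 0
Output column (row 0 .. row 31) = 11111111001100111100110000000000
Output column grouped in 4s = 1111 1111 0011 0011 1100 1100 0000 0000 = 0xFF33CC00
Convert to decimal digit by digit (value = value*16 + digit):
  F -> 15
  15*16 + 15 (F) = 255
  255*16 + 3 = 4083
  4083*16 + 3 = 65331
  65331*16 + 12 (C) = 1045308
  1045308*16 + 12 (C) = 16724940
  16724940*16 + 0 = 267599040
  267599040*16 + 0 = 4281584640
Decimal = 4281584640

4281584640
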